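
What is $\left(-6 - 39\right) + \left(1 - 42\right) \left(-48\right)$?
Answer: $1923$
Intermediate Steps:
$\left(-6 - 39\right) + \left(1 - 42\right) \left(-48\right) = -45 - -1968 = -45 + 1968 = 1923$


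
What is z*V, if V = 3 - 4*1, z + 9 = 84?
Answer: -75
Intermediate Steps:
z = 75 (z = -9 + 84 = 75)
V = -1 (V = 3 - 4 = -1)
z*V = 75*(-1) = -75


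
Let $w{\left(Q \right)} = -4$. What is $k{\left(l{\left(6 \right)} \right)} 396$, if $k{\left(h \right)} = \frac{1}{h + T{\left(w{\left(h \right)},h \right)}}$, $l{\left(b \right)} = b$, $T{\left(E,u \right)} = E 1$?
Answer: $198$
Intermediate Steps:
$T{\left(E,u \right)} = E$
$k{\left(h \right)} = \frac{1}{-4 + h}$ ($k{\left(h \right)} = \frac{1}{h - 4} = \frac{1}{-4 + h}$)
$k{\left(l{\left(6 \right)} \right)} 396 = \frac{1}{-4 + 6} \cdot 396 = \frac{1}{2} \cdot 396 = 198$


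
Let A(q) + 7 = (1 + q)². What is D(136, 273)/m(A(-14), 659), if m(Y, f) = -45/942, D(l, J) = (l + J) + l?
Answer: -34226/3 ≈ -11409.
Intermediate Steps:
D(l, J) = J + 2*l (D(l, J) = (J + l) + l = J + 2*l)
A(q) = -7 + (1 + q)²
m(Y, f) = -15/314 (m(Y, f) = -45*1/942 = -15/314)
D(136, 273)/m(A(-14), 659) = (273 + 2*136)/(-15/314) = (273 + 272)*(-314/15) = 545*(-314/15) = -34226/3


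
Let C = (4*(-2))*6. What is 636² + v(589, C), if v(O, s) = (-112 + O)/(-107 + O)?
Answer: 194967549/482 ≈ 4.0450e+5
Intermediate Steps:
C = -48 (C = -8*6 = -48)
v(O, s) = (-112 + O)/(-107 + O)
636² + v(589, C) = 636² + (-112 + 589)/(-107 + 589) = 404496 + 477/482 = 194967549/482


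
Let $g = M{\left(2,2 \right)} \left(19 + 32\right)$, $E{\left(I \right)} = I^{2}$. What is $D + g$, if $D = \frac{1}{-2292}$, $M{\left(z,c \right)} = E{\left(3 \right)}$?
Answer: $\frac{1052027}{2292} \approx 459.0$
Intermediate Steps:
$M{\left(z,c \right)} = 9$ ($M{\left(z,c \right)} = 3^{2} = 9$)
$g = 459$ ($g = 9 \left(19 + 32\right) = 9 \cdot 51 = 459$)
$D = - \frac{1}{2292} \approx -0.0004363$
$D + g = - \frac{1}{2292} + 459 = \frac{1052027}{2292}$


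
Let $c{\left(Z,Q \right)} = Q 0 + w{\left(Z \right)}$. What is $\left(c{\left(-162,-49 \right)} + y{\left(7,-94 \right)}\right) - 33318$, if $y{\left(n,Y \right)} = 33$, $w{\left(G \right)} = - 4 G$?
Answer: $-32637$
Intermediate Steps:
$c{\left(Z,Q \right)} = - 4 Z$ ($c{\left(Z,Q \right)} = Q 0 - 4 Z = 0 - 4 Z = - 4 Z$)
$\left(c{\left(-162,-49 \right)} + y{\left(7,-94 \right)}\right) - 33318 = \left(\left(-4\right) \left(-162\right) + 33\right) - 33318 = \left(648 + 33\right) - 33318 = 681 - 33318 = -32637$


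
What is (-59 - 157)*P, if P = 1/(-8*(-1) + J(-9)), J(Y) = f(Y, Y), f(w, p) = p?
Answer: 216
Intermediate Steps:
J(Y) = Y
P = -1 (P = 1/(-8*(-1) - 9) = 1/(8 - 9) = 1/(-1) = -1)
(-59 - 157)*P = (-59 - 157)*(-1) = -216*(-1) = 216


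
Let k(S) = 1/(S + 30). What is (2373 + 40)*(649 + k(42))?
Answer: 112757077/72 ≈ 1.5661e+6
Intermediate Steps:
k(S) = 1/(30 + S)
(2373 + 40)*(649 + k(42)) = (2373 + 40)*(649 + 1/(30 + 42)) = 2413*(649 + 1/72) = 2413*(46729/72) = 112757077/72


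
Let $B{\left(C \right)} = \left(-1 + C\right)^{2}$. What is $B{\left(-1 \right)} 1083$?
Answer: $4332$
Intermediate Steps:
$B{\left(-1 \right)} 1083 = \left(-1 - 1\right)^{2} \cdot 1083 = \left(-2\right)^{2} \cdot 1083 = 4 \cdot 1083 = 4332$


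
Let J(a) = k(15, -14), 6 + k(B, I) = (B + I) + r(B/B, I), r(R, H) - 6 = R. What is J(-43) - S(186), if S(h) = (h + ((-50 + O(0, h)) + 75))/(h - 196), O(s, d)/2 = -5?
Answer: 221/10 ≈ 22.100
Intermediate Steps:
r(R, H) = 6 + R
O(s, d) = -10 (O(s, d) = 2*(-5) = -10)
k(B, I) = 1 + B + I (k(B, I) = -6 + ((B + I) + (6 + B/B)) = -6 + ((B + I) + (6 + 1)) = -6 + ((B + I) + 7) = -6 + (7 + B + I) = 1 + B + I)
J(a) = 2 (J(a) = 1 + 15 - 14 = 2)
S(h) = (15 + h)/(-196 + h) (S(h) = (h + ((-50 - 10) + 75))/(h - 196) = (h + (-60 + 75))/(-196 + h) = (h + 15)/(-196 + h) = (15 + h)/(-196 + h))
J(-43) - S(186) = 2 - (15 + 186)/(-196 + 186) = 2 - 201/(-10) = 2 - (-1)*201/10 = 2 - 1*(-201/10) = 2 + 201/10 = 221/10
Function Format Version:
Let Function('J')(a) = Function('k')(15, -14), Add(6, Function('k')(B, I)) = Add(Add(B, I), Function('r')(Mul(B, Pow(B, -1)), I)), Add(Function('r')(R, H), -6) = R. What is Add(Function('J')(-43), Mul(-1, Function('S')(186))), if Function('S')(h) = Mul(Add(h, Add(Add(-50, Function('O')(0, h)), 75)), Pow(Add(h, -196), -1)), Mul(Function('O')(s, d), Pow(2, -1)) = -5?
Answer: Rational(221, 10) ≈ 22.100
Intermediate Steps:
Function('r')(R, H) = Add(6, R)
Function('O')(s, d) = -10 (Function('O')(s, d) = Mul(2, -5) = -10)
Function('k')(B, I) = Add(1, B, I) (Function('k')(B, I) = Add(-6, Add(Add(B, I), Add(6, Mul(B, Pow(B, -1))))) = Add(-6, Add(Add(B, I), Add(6, 1))) = Add(-6, Add(Add(B, I), 7)) = Add(-6, Add(7, B, I)) = Add(1, B, I))
Function('J')(a) = 2 (Function('J')(a) = Add(1, 15, -14) = 2)
Function('S')(h) = Mul(Pow(Add(-196, h), -1), Add(15, h)) (Function('S')(h) = Mul(Add(h, Add(Add(-50, -10), 75)), Pow(Add(h, -196), -1)) = Mul(Add(h, Add(-60, 75)), Pow(Add(-196, h), -1)) = Mul(Add(h, 15), Pow(Add(-196, h), -1)) = Mul(Add(15, h), Pow(Add(-196, h), -1)) = Mul(Pow(Add(-196, h), -1), Add(15, h)))
Add(Function('J')(-43), Mul(-1, Function('S')(186))) = Add(2, Mul(-1, Mul(Pow(Add(-196, 186), -1), Add(15, 186)))) = Add(2, Mul(-1, Mul(Pow(-10, -1), 201))) = Add(2, Mul(-1, Mul(Rational(-1, 10), 201))) = Add(2, Mul(-1, Rational(-201, 10))) = Add(2, Rational(201, 10)) = Rational(221, 10)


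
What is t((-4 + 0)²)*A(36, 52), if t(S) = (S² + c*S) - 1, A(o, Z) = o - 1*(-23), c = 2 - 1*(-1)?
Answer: 17877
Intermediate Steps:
c = 3 (c = 2 + 1 = 3)
A(o, Z) = 23 + o (A(o, Z) = o + 23 = 23 + o)
t(S) = -1 + S² + 3*S (t(S) = (S² + 3*S) - 1 = -1 + S² + 3*S)
t((-4 + 0)²)*A(36, 52) = (-1 + ((-4 + 0)²)² + 3*(-4 + 0)²)*(23 + 36) = (-1 + ((-4)²)² + 3*(-4)²)*59 = (-1 + 16² + 3*16)*59 = (-1 + 256 + 48)*59 = 303*59 = 17877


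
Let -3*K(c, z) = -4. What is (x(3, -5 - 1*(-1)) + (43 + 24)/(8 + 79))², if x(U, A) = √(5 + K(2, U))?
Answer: 52426/7569 + 134*√57/261 ≈ 10.803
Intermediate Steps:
K(c, z) = 4/3 (K(c, z) = -⅓*(-4) = 4/3)
x(U, A) = √57/3 (x(U, A) = √(5 + 4/3) = √(19/3) = √57/3)
(x(3, -5 - 1*(-1)) + (43 + 24)/(8 + 79))² = (√57/3 + (43 + 24)/(8 + 79))² = (√57/3 + 67/87)² = (67/87 + √57/3)²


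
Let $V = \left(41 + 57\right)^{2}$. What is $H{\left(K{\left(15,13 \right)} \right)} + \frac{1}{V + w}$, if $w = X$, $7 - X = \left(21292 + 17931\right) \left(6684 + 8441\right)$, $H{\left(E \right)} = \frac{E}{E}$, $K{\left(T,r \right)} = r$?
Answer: $\frac{593238263}{593238264} \approx 1.0$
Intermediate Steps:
$H{\left(E \right)} = 1$
$V = 9604$ ($V = 98^{2} = 9604$)
$X = -593247868$ ($X = 7 - \left(21292 + 17931\right) \left(6684 + 8441\right) = 7 - 39223 \cdot 15125 = 7 - 593247875 = -593247868$)
$w = -593247868$
$H{\left(K{\left(15,13 \right)} \right)} + \frac{1}{V + w} = 1 + \frac{1}{9604 - 593247868} = 1 + \frac{1}{-593238264} = 1 - \frac{1}{593238264} = \frac{593238263}{593238264}$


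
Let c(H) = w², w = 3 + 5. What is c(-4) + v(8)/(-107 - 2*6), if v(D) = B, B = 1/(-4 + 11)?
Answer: 53311/833 ≈ 63.999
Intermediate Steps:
w = 8
B = ⅐ (B = 1/7 = ⅐ ≈ 0.14286)
v(D) = ⅐
c(H) = 64 (c(H) = 8² = 64)
c(-4) + v(8)/(-107 - 2*6) = 64 + (⅐)/(-107 - 2*6) = 64 + (⅐)/(-107 - 12) = 64 + (⅐)/(-119) = 64 - 1/119*⅐ = 64 - 1/833 = 53311/833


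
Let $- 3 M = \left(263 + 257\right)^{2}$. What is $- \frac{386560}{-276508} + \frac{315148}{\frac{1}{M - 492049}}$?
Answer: $- \frac{38048938223506492}{207381} \approx -1.8347 \cdot 10^{11}$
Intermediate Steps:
$M = - \frac{270400}{3}$ ($M = - \frac{\left(263 + 257\right)^{2}}{3} = - \frac{520^{2}}{3} = \left(- \frac{1}{3}\right) 270400 = - \frac{270400}{3} \approx -90133.0$)
$- \frac{386560}{-276508} + \frac{315148}{\frac{1}{M - 492049}} = - \frac{386560}{-276508} + \frac{315148}{\frac{1}{- \frac{270400}{3} - 492049}} = \left(-386560\right) \left(- \frac{1}{276508}\right) + \frac{315148}{\frac{1}{- \frac{1746547}{3}}} = \frac{96640}{69127} + \frac{315148}{- \frac{3}{1746547}} = \frac{96640}{69127} + 315148 \left(- \frac{1746547}{3}\right) = \frac{96640}{69127} - \frac{550420793956}{3} = - \frac{38048938223506492}{207381}$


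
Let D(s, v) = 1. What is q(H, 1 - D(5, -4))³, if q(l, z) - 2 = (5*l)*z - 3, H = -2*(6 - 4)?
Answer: -1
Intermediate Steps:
H = -4 (H = -2*2 = -4)
q(l, z) = -1 + 5*l*z (q(l, z) = 2 + ((5*l)*z - 3) = 2 + (5*l*z - 3) = 2 + (-3 + 5*l*z) = -1 + 5*l*z)
q(H, 1 - D(5, -4))³ = (-1 + 5*(-4)*(1 - 1*1))³ = (-1 + 5*(-4)*(1 - 1))³ = (-1 + 5*(-4)*0)³ = (-1 + 0)³ = (-1)³ = -1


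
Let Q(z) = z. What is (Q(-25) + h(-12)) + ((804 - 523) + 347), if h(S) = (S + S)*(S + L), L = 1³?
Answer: 867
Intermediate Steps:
L = 1
h(S) = 2*S*(1 + S) (h(S) = (S + S)*(S + 1) = (2*S)*(1 + S) = 2*S*(1 + S))
(Q(-25) + h(-12)) + ((804 - 523) + 347) = (-25 + 2*(-12)*(1 - 12)) + ((804 - 523) + 347) = (-25 + 2*(-12)*(-11)) + (281 + 347) = (-25 + 264) + 628 = 239 + 628 = 867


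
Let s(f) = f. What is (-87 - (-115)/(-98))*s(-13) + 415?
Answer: 153003/98 ≈ 1561.3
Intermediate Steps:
(-87 - (-115)/(-98))*s(-13) + 415 = (-87 - (-115)/(-98))*(-13) + 415 = (-87 - (-115)*(-1)/98)*(-13) + 415 = (-87 - 1*115/98)*(-13) + 415 = (-87 - 115/98)*(-13) + 415 = -8641/98*(-13) + 415 = 112333/98 + 415 = 153003/98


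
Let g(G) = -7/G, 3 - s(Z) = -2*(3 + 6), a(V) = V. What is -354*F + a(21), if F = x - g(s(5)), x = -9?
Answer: 3089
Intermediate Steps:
s(Z) = 21 (s(Z) = 3 - (-2)*(3 + 6) = 3 - (-2)*9 = 3 - 1*(-18) = 3 + 18 = 21)
F = -26/3 (F = -9 - (-7)/21 = -9 - 1*(-⅓) = -9 + ⅓ = -26/3 ≈ -8.6667)
-354*F + a(21) = -354*(-26/3) + 21 = 3068 + 21 = 3089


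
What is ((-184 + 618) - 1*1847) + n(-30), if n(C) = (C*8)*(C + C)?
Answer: 12987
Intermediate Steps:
n(C) = 16*C**2 (n(C) = (8*C)*(2*C) = 16*C**2)
((-184 + 618) - 1*1847) + n(-30) = ((-184 + 618) - 1*1847) + 16*(-30)**2 = (434 - 1847) + 16*900 = -1413 + 14400 = 12987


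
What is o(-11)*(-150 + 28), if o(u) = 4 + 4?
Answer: -976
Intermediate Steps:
o(u) = 8
o(-11)*(-150 + 28) = 8*(-150 + 28) = 8*(-122) = -976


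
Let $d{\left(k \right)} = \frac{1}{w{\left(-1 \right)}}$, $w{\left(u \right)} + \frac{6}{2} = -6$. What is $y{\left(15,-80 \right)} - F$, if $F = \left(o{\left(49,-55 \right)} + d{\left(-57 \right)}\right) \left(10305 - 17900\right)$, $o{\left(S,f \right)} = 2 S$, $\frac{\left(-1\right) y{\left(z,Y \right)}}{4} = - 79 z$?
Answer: $\frac{6733855}{9} \approx 7.4821 \cdot 10^{5}$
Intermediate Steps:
$w{\left(u \right)} = -9$ ($w{\left(u \right)} = -3 - 6 = -9$)
$y{\left(z,Y \right)} = 316 z$ ($y{\left(z,Y \right)} = - 4 \left(- 79 z\right) = 316 z$)
$d{\left(k \right)} = - \frac{1}{9}$ ($d{\left(k \right)} = \frac{1}{-9} = - \frac{1}{9}$)
$F = - \frac{6691195}{9}$ ($F = \left(2 \cdot 49 - \frac{1}{9}\right) \left(10305 - 17900\right) = \left(98 - \frac{1}{9}\right) \left(-7595\right) = \frac{881}{9} \left(-7595\right) = - \frac{6691195}{9} \approx -7.4347 \cdot 10^{5}$)
$y{\left(15,-80 \right)} - F = 316 \cdot 15 - - \frac{6691195}{9} = 4740 + \frac{6691195}{9} = \frac{6733855}{9}$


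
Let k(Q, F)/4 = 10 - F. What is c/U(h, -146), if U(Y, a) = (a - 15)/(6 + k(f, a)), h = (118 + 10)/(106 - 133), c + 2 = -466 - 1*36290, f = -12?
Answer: 3308220/23 ≈ 1.4384e+5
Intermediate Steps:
c = -36758 (c = -2 + (-466 - 1*36290) = -2 + (-466 - 36290) = -2 - 36756 = -36758)
h = -128/27 (h = 128/(-27) = 128*(-1/27) = -128/27 ≈ -4.7407)
k(Q, F) = 40 - 4*F (k(Q, F) = 4*(10 - F) = 40 - 4*F)
U(Y, a) = (-15 + a)/(46 - 4*a) (U(Y, a) = (a - 15)/(6 + (40 - 4*a)) = (-15 + a)/(46 - 4*a))
c/U(h, -146) = -36758*2*(-23 + 2*(-146))/(15 - 1*(-146)) = -36758*2*(-23 - 292)/(15 + 146) = -36758/((½)*161/(-315)) = -36758/((½)*(-1/315)*161) = -36758/(-23/90) = -36758*(-90/23) = 3308220/23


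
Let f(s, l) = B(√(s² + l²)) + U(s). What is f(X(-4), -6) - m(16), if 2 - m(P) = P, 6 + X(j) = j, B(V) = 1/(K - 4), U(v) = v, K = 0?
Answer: 15/4 ≈ 3.7500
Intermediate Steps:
B(V) = -¼ (B(V) = 1/(0 - 4) = 1/(-4) = -¼)
X(j) = -6 + j
f(s, l) = -¼ + s
m(P) = 2 - P
f(X(-4), -6) - m(16) = (-¼ + (-6 - 4)) - (2 - 1*16) = (-¼ - 10) - (2 - 16) = -41/4 - 1*(-14) = -41/4 + 14 = 15/4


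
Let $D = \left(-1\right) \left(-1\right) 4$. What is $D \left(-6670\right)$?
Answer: $-26680$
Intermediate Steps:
$D = 4$ ($D = 1 \cdot 4 = 4$)
$D \left(-6670\right) = 4 \left(-6670\right) = -26680$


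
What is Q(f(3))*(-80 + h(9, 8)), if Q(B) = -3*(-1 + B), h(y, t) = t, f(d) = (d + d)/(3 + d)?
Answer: 0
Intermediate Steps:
f(d) = 2*d/(3 + d) (f(d) = (2*d)/(3 + d) = 2*d/(3 + d))
Q(B) = 3 - 3*B
Q(f(3))*(-80 + h(9, 8)) = (3 - 6*3/(3 + 3))*(-80 + 8) = (3 - 6*3/6)*(-72) = (3 - 3*1)*(-72) = (3 - 3)*(-72) = 0*(-72) = 0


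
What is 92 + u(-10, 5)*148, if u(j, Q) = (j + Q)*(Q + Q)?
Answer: -7308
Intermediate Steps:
u(j, Q) = 2*Q*(Q + j) (u(j, Q) = (Q + j)*(2*Q) = 2*Q*(Q + j))
92 + u(-10, 5)*148 = 92 + (2*5*(5 - 10))*148 = 92 + (2*5*(-5))*148 = 92 - 50*148 = 92 - 7400 = -7308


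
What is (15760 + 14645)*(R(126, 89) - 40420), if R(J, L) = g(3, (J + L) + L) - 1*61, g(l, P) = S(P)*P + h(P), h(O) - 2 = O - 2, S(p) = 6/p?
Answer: -1221399255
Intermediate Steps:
h(O) = O (h(O) = 2 + (O - 2) = 2 + (-2 + O) = O)
g(l, P) = 6 + P (g(l, P) = (6/P)*P + P = 6 + P)
R(J, L) = -55 + J + 2*L (R(J, L) = (6 + ((J + L) + L)) - 1*61 = (6 + (J + 2*L)) - 61 = (6 + J + 2*L) - 61 = -55 + J + 2*L)
(15760 + 14645)*(R(126, 89) - 40420) = (15760 + 14645)*((-55 + 126 + 2*89) - 40420) = 30405*((-55 + 126 + 178) - 40420) = 30405*(249 - 40420) = 30405*(-40171) = -1221399255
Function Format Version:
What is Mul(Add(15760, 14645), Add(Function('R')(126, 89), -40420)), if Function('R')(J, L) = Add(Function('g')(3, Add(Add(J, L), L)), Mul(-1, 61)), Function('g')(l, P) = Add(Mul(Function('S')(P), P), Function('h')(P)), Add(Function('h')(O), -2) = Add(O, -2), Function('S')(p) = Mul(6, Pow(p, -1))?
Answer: -1221399255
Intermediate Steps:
Function('h')(O) = O (Function('h')(O) = Add(2, Add(O, -2)) = Add(2, Add(-2, O)) = O)
Function('g')(l, P) = Add(6, P) (Function('g')(l, P) = Add(Mul(Mul(6, Pow(P, -1)), P), P) = Add(6, P))
Function('R')(J, L) = Add(-55, J, Mul(2, L)) (Function('R')(J, L) = Add(Add(6, Add(Add(J, L), L)), Mul(-1, 61)) = Add(Add(6, Add(J, Mul(2, L))), -61) = Add(Add(6, J, Mul(2, L)), -61) = Add(-55, J, Mul(2, L)))
Mul(Add(15760, 14645), Add(Function('R')(126, 89), -40420)) = Mul(Add(15760, 14645), Add(Add(-55, 126, Mul(2, 89)), -40420)) = Mul(30405, Add(Add(-55, 126, 178), -40420)) = Mul(30405, Add(249, -40420)) = Mul(30405, -40171) = -1221399255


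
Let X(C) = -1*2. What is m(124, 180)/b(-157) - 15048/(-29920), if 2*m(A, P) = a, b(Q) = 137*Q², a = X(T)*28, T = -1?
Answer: 577442603/1148150420 ≈ 0.50293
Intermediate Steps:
X(C) = -2
a = -56 (a = -2*28 = -56)
m(A, P) = -28 (m(A, P) = (½)*(-56) = -28)
m(124, 180)/b(-157) - 15048/(-29920) = -28/(137*(-157)²) - 15048/(-29920) = -28/(137*24649) - 15048*(-1/29920) = -28/3376913 + 171/340 = 577442603/1148150420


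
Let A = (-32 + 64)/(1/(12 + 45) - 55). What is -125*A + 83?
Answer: 244061/1567 ≈ 155.75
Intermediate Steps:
A = -912/1567 (A = 32/(1/57 - 55) = 32/(-3134/57) = 32*(-57/3134) = -912/1567 ≈ -0.58200)
-125*A + 83 = -125*(-912/1567) + 83 = 114000/1567 + 83 = 244061/1567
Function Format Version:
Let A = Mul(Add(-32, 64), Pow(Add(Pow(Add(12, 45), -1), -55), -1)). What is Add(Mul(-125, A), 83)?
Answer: Rational(244061, 1567) ≈ 155.75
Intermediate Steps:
A = Rational(-912, 1567) (A = Mul(32, Pow(Add(Pow(57, -1), -55), -1)) = Mul(32, Pow(Add(Rational(1, 57), -55), -1)) = Mul(32, Pow(Rational(-3134, 57), -1)) = Mul(32, Rational(-57, 3134)) = Rational(-912, 1567) ≈ -0.58200)
Add(Mul(-125, A), 83) = Add(Mul(-125, Rational(-912, 1567)), 83) = Add(Rational(114000, 1567), 83) = Rational(244061, 1567)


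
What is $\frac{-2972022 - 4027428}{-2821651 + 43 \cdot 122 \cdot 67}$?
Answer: $\frac{6999450}{2470169} \approx 2.8336$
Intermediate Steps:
$\frac{-2972022 - 4027428}{-2821651 + 43 \cdot 122 \cdot 67} = - \frac{6999450}{-2821651 + 5246 \cdot 67} = - \frac{6999450}{-2821651 + 351482} = - \frac{6999450}{-2470169} = \left(-6999450\right) \left(- \frac{1}{2470169}\right) = \frac{6999450}{2470169}$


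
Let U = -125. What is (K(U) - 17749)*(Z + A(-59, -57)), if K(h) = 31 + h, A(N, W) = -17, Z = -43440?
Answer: 775403251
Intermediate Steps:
(K(U) - 17749)*(Z + A(-59, -57)) = ((31 - 125) - 17749)*(-43440 - 17) = (-94 - 17749)*(-43457) = -17843*(-43457) = 775403251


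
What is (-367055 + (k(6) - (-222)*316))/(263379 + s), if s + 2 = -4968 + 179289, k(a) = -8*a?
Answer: -296951/437698 ≈ -0.67844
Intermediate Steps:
s = 174319 (s = -2 + (-4968 + 179289) = -2 + 174321 = 174319)
(-367055 + (k(6) - (-222)*316))/(263379 + s) = (-367055 + (-8*6 - (-222)*316))/(263379 + 174319) = (-367055 + (-48 - 222*(-316)))/437698 = (-367055 + (-48 + 70152))*(1/437698) = (-367055 + 70104)*(1/437698) = -296951*1/437698 = -296951/437698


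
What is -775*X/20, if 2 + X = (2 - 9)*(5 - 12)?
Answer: -7285/4 ≈ -1821.3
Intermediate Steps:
X = 47 (X = -2 + (2 - 9)*(5 - 12) = -2 - 7*(-7) = -2 + 49 = 47)
-775*X/20 = -36425/20 = -775*47/20 = -7285/4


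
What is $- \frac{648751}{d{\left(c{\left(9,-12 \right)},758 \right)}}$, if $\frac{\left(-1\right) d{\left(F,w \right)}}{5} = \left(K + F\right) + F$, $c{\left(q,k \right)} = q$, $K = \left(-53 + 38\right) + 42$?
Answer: $\frac{648751}{225} \approx 2883.3$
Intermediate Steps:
$K = 27$ ($K = -15 + 42 = 27$)
$d{\left(F,w \right)} = -135 - 10 F$ ($d{\left(F,w \right)} = - 5 \left(\left(27 + F\right) + F\right) = - 5 \left(27 + 2 F\right) = -135 - 10 F$)
$- \frac{648751}{d{\left(c{\left(9,-12 \right)},758 \right)}} = - \frac{648751}{-135 - 90} = - \frac{648751}{-225} = \left(-648751\right) \left(- \frac{1}{225}\right) = \frac{648751}{225}$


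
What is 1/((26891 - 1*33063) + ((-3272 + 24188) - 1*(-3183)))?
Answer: 1/17927 ≈ 5.5782e-5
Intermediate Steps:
1/((26891 - 1*33063) + ((-3272 + 24188) - 1*(-3183))) = 1/((26891 - 33063) + (20916 + 3183)) = 1/(-6172 + 24099) = 1/17927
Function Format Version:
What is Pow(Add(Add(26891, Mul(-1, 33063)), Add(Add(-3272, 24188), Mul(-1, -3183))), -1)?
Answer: Rational(1, 17927) ≈ 5.5782e-5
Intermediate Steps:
Pow(Add(Add(26891, Mul(-1, 33063)), Add(Add(-3272, 24188), Mul(-1, -3183))), -1) = Pow(Add(Add(26891, -33063), Add(20916, 3183)), -1) = Pow(Add(-6172, 24099), -1) = Pow(17927, -1) = Rational(1, 17927)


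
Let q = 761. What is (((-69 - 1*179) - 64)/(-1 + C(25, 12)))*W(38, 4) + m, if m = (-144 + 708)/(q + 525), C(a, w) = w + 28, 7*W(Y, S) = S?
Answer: -18602/4501 ≈ -4.1329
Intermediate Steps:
W(Y, S) = S/7
C(a, w) = 28 + w
m = 282/643 (m = (-144 + 708)/(761 + 525) = 564/1286 = 564*(1/1286) = 282/643 ≈ 0.43857)
(((-69 - 1*179) - 64)/(-1 + C(25, 12)))*W(38, 4) + m = (((-69 - 1*179) - 64)/(-1 + (28 + 12)))*((⅐)*4) + 282/643 = (((-69 - 179) - 64)/(-1 + 40))*(4/7) + 282/643 = ((-248 - 64)/39)*(4/7) + 282/643 = -312*1/39*(4/7) + 282/643 = -8*4/7 + 282/643 = -32/7 + 282/643 = -18602/4501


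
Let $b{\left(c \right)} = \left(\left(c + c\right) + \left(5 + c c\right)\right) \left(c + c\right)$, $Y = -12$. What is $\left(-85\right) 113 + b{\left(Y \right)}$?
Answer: $-12605$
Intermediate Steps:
$b{\left(c \right)} = 2 c \left(5 + c^{2} + 2 c\right)$ ($b{\left(c \right)} = \left(2 c + \left(5 + c^{2}\right)\right) 2 c = \left(5 + c^{2} + 2 c\right) 2 c = 2 c \left(5 + c^{2} + 2 c\right)$)
$\left(-85\right) 113 + b{\left(Y \right)} = \left(-85\right) 113 + 2 \left(-12\right) \left(5 + \left(-12\right)^{2} + 2 \left(-12\right)\right) = -9605 + 2 \left(-12\right) \left(5 + 144 - 24\right) = -9605 + 2 \left(-12\right) 125 = -9605 - 3000 = -12605$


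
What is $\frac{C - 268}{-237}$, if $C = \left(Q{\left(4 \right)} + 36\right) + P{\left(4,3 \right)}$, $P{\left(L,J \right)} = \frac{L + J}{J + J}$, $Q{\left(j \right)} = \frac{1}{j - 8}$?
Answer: $\frac{2773}{2844} \approx 0.97503$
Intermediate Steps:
$Q{\left(j \right)} = \frac{1}{-8 + j}$
$P{\left(L,J \right)} = \frac{J + L}{2 J}$
$C = \frac{443}{12}$ ($C = \left(\frac{1}{-8 + 4} + 36\right) + \frac{3 + 4}{2 \cdot 3} = \left(\frac{1}{-4} + 36\right) + \frac{1}{2} \cdot \frac{1}{3} \cdot 7 = \left(- \frac{1}{4} + 36\right) + \frac{7}{6} = \frac{143}{4} + \frac{7}{6} = \frac{443}{12} \approx 36.917$)
$\frac{C - 268}{-237} = \frac{\frac{443}{12} - 268}{-237} = - \frac{\frac{443}{12} - 268}{237} = \left(- \frac{1}{237}\right) \left(- \frac{2773}{12}\right) = \frac{2773}{2844}$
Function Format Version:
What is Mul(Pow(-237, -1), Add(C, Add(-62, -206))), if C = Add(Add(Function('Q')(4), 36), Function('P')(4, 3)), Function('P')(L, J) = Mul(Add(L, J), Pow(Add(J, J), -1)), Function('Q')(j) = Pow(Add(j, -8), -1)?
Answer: Rational(2773, 2844) ≈ 0.97503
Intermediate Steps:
Function('Q')(j) = Pow(Add(-8, j), -1)
Function('P')(L, J) = Mul(Rational(1, 2), Pow(J, -1), Add(J, L)) (Function('P')(L, J) = Mul(Add(J, L), Pow(Mul(2, J), -1)) = Mul(Add(J, L), Mul(Rational(1, 2), Pow(J, -1))) = Mul(Rational(1, 2), Pow(J, -1), Add(J, L)))
C = Rational(443, 12) (C = Add(Add(Pow(Add(-8, 4), -1), 36), Mul(Rational(1, 2), Pow(3, -1), Add(3, 4))) = Add(Add(Pow(-4, -1), 36), Mul(Rational(1, 2), Rational(1, 3), 7)) = Add(Add(Rational(-1, 4), 36), Rational(7, 6)) = Add(Rational(143, 4), Rational(7, 6)) = Rational(443, 12) ≈ 36.917)
Mul(Pow(-237, -1), Add(C, Add(-62, -206))) = Mul(Pow(-237, -1), Add(Rational(443, 12), Add(-62, -206))) = Mul(Rational(-1, 237), Add(Rational(443, 12), -268)) = Mul(Rational(-1, 237), Rational(-2773, 12)) = Rational(2773, 2844)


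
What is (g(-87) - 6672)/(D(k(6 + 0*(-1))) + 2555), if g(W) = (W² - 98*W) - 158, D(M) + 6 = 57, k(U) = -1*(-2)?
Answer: 9265/2606 ≈ 3.5553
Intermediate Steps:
k(U) = 2
D(M) = 51 (D(M) = -6 + 57 = 51)
g(W) = -158 + W² - 98*W
(g(-87) - 6672)/(D(k(6 + 0*(-1))) + 2555) = ((-158 + (-87)² - 98*(-87)) - 6672)/(51 + 2555) = ((-158 + 7569 + 8526) - 6672)/2606 = (15937 - 6672)*(1/2606) = 9265*(1/2606) = 9265/2606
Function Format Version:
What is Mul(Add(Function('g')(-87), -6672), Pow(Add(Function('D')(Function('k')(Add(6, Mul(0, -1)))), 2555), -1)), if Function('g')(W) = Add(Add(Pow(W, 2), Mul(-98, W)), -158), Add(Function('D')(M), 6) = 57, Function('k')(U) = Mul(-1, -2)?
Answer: Rational(9265, 2606) ≈ 3.5553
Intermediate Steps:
Function('k')(U) = 2
Function('D')(M) = 51 (Function('D')(M) = Add(-6, 57) = 51)
Function('g')(W) = Add(-158, Pow(W, 2), Mul(-98, W))
Mul(Add(Function('g')(-87), -6672), Pow(Add(Function('D')(Function('k')(Add(6, Mul(0, -1)))), 2555), -1)) = Mul(Add(Add(-158, Pow(-87, 2), Mul(-98, -87)), -6672), Pow(Add(51, 2555), -1)) = Mul(Add(Add(-158, 7569, 8526), -6672), Pow(2606, -1)) = Mul(Add(15937, -6672), Rational(1, 2606)) = Mul(9265, Rational(1, 2606)) = Rational(9265, 2606)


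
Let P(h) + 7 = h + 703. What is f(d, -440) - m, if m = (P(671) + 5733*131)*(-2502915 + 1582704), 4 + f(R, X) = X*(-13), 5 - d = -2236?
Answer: 692357560006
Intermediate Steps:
d = 2241 (d = 5 - 1*(-2236) = 5 + 2236 = 2241)
f(R, X) = -4 - 13*X (f(R, X) = -4 + X*(-13) = -4 - 13*X)
P(h) = 696 + h (P(h) = -7 + (h + 703) = -7 + (703 + h) = 696 + h)
m = -692357554290 (m = ((696 + 671) + 5733*131)*(-2502915 + 1582704) = (1367 + 751023)*(-920211) = 752390*(-920211) = -692357554290)
f(d, -440) - m = (-4 - 13*(-440)) - 1*(-692357554290) = (-4 + 5720) + 692357554290 = 5716 + 692357554290 = 692357560006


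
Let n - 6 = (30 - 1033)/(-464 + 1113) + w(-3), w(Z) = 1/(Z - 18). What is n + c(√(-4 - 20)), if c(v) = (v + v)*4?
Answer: 1018/231 + 16*I*√6 ≈ 4.4069 + 39.192*I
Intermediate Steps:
w(Z) = 1/(-18 + Z)
c(v) = 8*v (c(v) = (2*v)*4 = 8*v)
n = 1018/231 (n = 6 + ((30 - 1033)/(-464 + 1113) + 1/(-18 - 3)) = 6 + (-1003/649 + 1/(-21)) = 6 + (-1003*1/649 - 1/21) = 6 + (-17/11 - 1/21) = 6 - 368/231 = 1018/231 ≈ 4.4069)
n + c(√(-4 - 20)) = 1018/231 + 8*√(-4 - 20) = 1018/231 + 8*√(-24) = 1018/231 + 8*(2*I*√6) = 1018/231 + 16*I*√6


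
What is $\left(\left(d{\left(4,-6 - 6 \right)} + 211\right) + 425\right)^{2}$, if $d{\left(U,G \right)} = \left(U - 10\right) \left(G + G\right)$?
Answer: $608400$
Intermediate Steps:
$d{\left(U,G \right)} = 2 G \left(-10 + U\right)$ ($d{\left(U,G \right)} = \left(-10 + U\right) 2 G = 2 G \left(-10 + U\right)$)
$\left(\left(d{\left(4,-6 - 6 \right)} + 211\right) + 425\right)^{2} = \left(\left(2 \left(-6 - 6\right) \left(-10 + 4\right) + 211\right) + 425\right)^{2} = \left(\left(2 \left(-12\right) \left(-6\right) + 211\right) + 425\right)^{2} = \left(\left(144 + 211\right) + 425\right)^{2} = \left(355 + 425\right)^{2} = 780^{2} = 608400$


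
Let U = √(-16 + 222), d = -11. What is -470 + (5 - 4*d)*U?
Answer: -470 + 49*√206 ≈ 233.28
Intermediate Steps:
U = √206 ≈ 14.353
-470 + (5 - 4*d)*U = -470 + (5 - 4*(-11))*√206 = -470 + (5 + 44)*√206 = -470 + 49*√206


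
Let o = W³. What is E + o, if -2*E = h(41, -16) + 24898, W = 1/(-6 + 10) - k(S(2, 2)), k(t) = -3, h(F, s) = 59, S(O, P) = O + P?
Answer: -796427/64 ≈ -12444.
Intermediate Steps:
W = 13/4 (W = 1/(-6 + 10) - 1*(-3) = 1/4 + 3 = ¼ + 3 = 13/4 ≈ 3.2500)
o = 2197/64 (o = (13/4)³ = 2197/64 ≈ 34.328)
E = -24957/2 (E = -(59 + 24898)/2 = -½*24957 = -24957/2 ≈ -12479.)
E + o = -24957/2 + 2197/64 = -796427/64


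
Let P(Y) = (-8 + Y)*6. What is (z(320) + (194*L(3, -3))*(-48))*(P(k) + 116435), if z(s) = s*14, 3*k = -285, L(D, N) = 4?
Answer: -3795091456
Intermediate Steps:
k = -95 (k = (1/3)*(-285) = -95)
z(s) = 14*s
P(Y) = -48 + 6*Y
(z(320) + (194*L(3, -3))*(-48))*(P(k) + 116435) = (14*320 + (194*4)*(-48))*((-48 + 6*(-95)) + 116435) = (4480 + 776*(-48))*((-48 - 570) + 116435) = (4480 - 37248)*(-618 + 116435) = -32768*115817 = -3795091456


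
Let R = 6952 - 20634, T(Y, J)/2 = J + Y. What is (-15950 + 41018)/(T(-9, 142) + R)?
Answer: -2089/1118 ≈ -1.8685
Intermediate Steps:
T(Y, J) = 2*J + 2*Y (T(Y, J) = 2*(J + Y) = 2*J + 2*Y)
R = -13682
(-15950 + 41018)/(T(-9, 142) + R) = (-15950 + 41018)/((2*142 + 2*(-9)) - 13682) = 25068/((284 - 18) - 13682) = 25068/(266 - 13682) = 25068/(-13416) = 25068*(-1/13416) = -2089/1118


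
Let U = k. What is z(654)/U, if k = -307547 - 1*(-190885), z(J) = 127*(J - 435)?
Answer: -27813/116662 ≈ -0.23841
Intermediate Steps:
z(J) = -55245 + 127*J (z(J) = 127*(-435 + J) = -55245 + 127*J)
k = -116662 (k = -307547 + 190885 = -116662)
U = -116662
z(654)/U = (-55245 + 127*654)/(-116662) = (-55245 + 83058)*(-1/116662) = 27813*(-1/116662) = -27813/116662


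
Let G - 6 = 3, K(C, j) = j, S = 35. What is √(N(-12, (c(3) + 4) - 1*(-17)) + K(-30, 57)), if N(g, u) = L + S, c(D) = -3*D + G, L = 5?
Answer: √97 ≈ 9.8489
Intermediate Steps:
G = 9 (G = 6 + 3 = 9)
c(D) = 9 - 3*D (c(D) = -3*D + 9 = 9 - 3*D)
N(g, u) = 40 (N(g, u) = 5 + 35 = 40)
√(N(-12, (c(3) + 4) - 1*(-17)) + K(-30, 57)) = √(40 + 57) = √97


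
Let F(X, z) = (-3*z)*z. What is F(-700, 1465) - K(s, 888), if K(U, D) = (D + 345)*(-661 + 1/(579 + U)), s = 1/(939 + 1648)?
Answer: -8423540284359/1497874 ≈ -5.6237e+6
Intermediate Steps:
s = 1/2587 ≈ 0.00038655
F(X, z) = -3*z**2
K(U, D) = (-661 + 1/(579 + U))*(345 + D) (K(U, D) = (345 + D)*(-661 + 1/(579 + U)) = (-661 + 1/(579 + U))*(345 + D))
F(-700, 1465) - K(s, 888) = -3*1465**2 - (-132037710 - 382718*888 - 228045*1/2587 - 661*888*1/2587)/(579 + 1/2587) = -3*2146225 - (-132037710 - 339853584 - 228045/2587 - 586968/2587)/1497874/2587 = -6438675 - 2587*(-1220783592591)/(1497874*2587) = -6438675 - 1*(-1220783592591/1497874) = -6438675 + 1220783592591/1497874 = -8423540284359/1497874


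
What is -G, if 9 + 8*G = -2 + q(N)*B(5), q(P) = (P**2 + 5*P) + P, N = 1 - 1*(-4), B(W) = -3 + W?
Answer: -99/8 ≈ -12.375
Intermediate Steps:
N = 5 (N = 1 + 4 = 5)
q(P) = P**2 + 6*P
G = 99/8 (G = -9/8 + (-2 + (5*(6 + 5))*(-3 + 5))/8 = -9/8 + (-2 + (5*11)*2)/8 = -9/8 + (-2 + 55*2)/8 = -9/8 + (-2 + 110)/8 = -9/8 + (1/8)*108 = -9/8 + 27/2 = 99/8 ≈ 12.375)
-G = -1*99/8 = -99/8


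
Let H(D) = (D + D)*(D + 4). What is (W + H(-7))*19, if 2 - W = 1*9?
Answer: 665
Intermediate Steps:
W = -7 (W = 2 - 9 = -7)
H(D) = 2*D*(4 + D) (H(D) = (2*D)*(4 + D) = 2*D*(4 + D))
(W + H(-7))*19 = (-7 + 2*(-7)*(4 - 7))*19 = (-7 + 2*(-7)*(-3))*19 = (-7 + 42)*19 = 35*19 = 665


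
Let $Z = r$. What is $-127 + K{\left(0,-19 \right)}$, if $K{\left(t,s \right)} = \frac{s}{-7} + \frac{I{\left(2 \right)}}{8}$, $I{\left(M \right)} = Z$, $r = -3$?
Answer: $- \frac{6981}{56} \approx -124.66$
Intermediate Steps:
$Z = -3$
$I{\left(M \right)} = -3$
$K{\left(t,s \right)} = - \frac{3}{8} - \frac{s}{7}$ ($K{\left(t,s \right)} = \frac{s}{-7} - \frac{3}{8} = s \left(- \frac{1}{7}\right) - \frac{3}{8} = - \frac{s}{7} - \frac{3}{8} = - \frac{3}{8} - \frac{s}{7}$)
$-127 + K{\left(0,-19 \right)} = -127 - - \frac{131}{56} = -127 + \left(- \frac{3}{8} + \frac{19}{7}\right) = -127 + \frac{131}{56} = - \frac{6981}{56}$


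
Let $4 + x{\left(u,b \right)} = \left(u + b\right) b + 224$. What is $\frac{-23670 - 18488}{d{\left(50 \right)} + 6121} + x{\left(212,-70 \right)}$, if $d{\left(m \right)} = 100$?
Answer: $- \frac{60510278}{6221} \approx -9726.8$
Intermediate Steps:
$x{\left(u,b \right)} = 220 + b \left(b + u\right)$ ($x{\left(u,b \right)} = -4 + \left(\left(u + b\right) b + 224\right) = -4 + \left(\left(b + u\right) b + 224\right) = -4 + \left(b \left(b + u\right) + 224\right) = -4 + \left(224 + b \left(b + u\right)\right) = 220 + b \left(b + u\right)$)
$\frac{-23670 - 18488}{d{\left(50 \right)} + 6121} + x{\left(212,-70 \right)} = \frac{-23670 - 18488}{100 + 6121} + \left(220 + \left(-70\right)^{2} - 14840\right) = - \frac{42158}{6221} + \left(220 + 4900 - 14840\right) = \left(-42158\right) \frac{1}{6221} - 9720 = - \frac{42158}{6221} - 9720 = - \frac{60510278}{6221}$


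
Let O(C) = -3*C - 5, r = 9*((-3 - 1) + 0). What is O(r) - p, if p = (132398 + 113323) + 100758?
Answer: -346376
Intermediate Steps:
p = 346479 (p = 245721 + 100758 = 346479)
r = -36 (r = 9*(-4 + 0) = 9*(-4) = -36)
O(C) = -5 - 3*C
O(r) - p = (-5 - 3*(-36)) - 1*346479 = (-5 + 108) - 346479 = 103 - 346479 = -346376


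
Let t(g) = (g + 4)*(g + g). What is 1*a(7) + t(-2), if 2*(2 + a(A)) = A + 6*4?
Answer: 11/2 ≈ 5.5000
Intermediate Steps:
a(A) = 10 + A/2 (a(A) = -2 + (A + 6*4)/2 = -2 + (A + 24)/2 = -2 + (24 + A)/2 = -2 + (12 + A/2) = 10 + A/2)
t(g) = 2*g*(4 + g) (t(g) = (4 + g)*(2*g) = 2*g*(4 + g))
1*a(7) + t(-2) = 1*(10 + (1/2)*7) + 2*(-2)*(4 - 2) = 1*(10 + 7/2) + 2*(-2)*2 = 1*(27/2) - 8 = 27/2 - 8 = 11/2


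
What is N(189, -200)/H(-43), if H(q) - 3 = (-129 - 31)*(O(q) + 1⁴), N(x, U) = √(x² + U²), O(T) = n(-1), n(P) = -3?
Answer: √75721/323 ≈ 0.85193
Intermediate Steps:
O(T) = -3
N(x, U) = √(U² + x²)
H(q) = 323 (H(q) = 3 + (-129 - 31)*(-3 + 1⁴) = 3 - 160*(-3 + 1) = 3 - 160*(-2) = 3 + 320 = 323)
N(189, -200)/H(-43) = √((-200)² + 189²)/323 = √(40000 + 35721)*(1/323) = √75721*(1/323) = √75721/323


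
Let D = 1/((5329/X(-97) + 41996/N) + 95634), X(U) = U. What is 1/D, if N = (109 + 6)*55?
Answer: 58644217537/613525 ≈ 95586.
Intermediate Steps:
N = 6325 (N = 115*55 = 6325)
D = 613525/58644217537 (D = 1/((5329/(-97) + 41996/6325) + 95634) = 1/((5329*(-1/97) + 41996*(1/6325)) + 95634) = 1/((-5329/97 + 41996/6325) + 95634) = 1/(-29632313/613525 + 95634) = 1/(58644217537/613525) = 613525/58644217537 ≈ 1.0462e-5)
1/D = 1/(613525/58644217537) = 58644217537/613525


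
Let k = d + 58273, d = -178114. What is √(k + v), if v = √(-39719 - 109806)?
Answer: √(-119841 + 5*I*√5981) ≈ 0.5585 + 346.18*I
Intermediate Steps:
v = 5*I*√5981 (v = √(-149525) = 5*I*√5981 ≈ 386.68*I)
k = -119841 (k = -178114 + 58273 = -119841)
√(k + v) = √(-119841 + 5*I*√5981)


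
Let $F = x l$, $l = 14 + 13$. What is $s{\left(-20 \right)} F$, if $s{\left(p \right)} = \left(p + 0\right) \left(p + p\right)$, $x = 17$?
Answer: $367200$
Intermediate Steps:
$l = 27$
$s{\left(p \right)} = 2 p^{2}$ ($s{\left(p \right)} = p 2 p = 2 p^{2}$)
$F = 459$ ($F = 17 \cdot 27 = 459$)
$s{\left(-20 \right)} F = 2 \left(-20\right)^{2} \cdot 459 = 2 \cdot 400 \cdot 459 = 800 \cdot 459 = 367200$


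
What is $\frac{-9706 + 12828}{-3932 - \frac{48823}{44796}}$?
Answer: $- \frac{139853112}{176186695} \approx -0.79378$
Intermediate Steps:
$\frac{-9706 + 12828}{-3932 - \frac{48823}{44796}} = \frac{3122}{-3932 - \frac{48823}{44796}} = \frac{3122}{- \frac{176186695}{44796}} = 3122 \left(- \frac{44796}{176186695}\right) = - \frac{139853112}{176186695}$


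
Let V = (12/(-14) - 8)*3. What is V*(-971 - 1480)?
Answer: 455886/7 ≈ 65127.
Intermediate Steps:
V = -186/7 (V = (12*(-1/14) - 8)*3 = (-6/7 - 8)*3 = -62/7*3 = -186/7 ≈ -26.571)
V*(-971 - 1480) = -186*(-971 - 1480)/7 = -186/7*(-2451) = 455886/7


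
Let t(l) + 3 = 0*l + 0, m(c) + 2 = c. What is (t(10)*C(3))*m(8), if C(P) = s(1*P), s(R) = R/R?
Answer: -18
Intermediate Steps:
s(R) = 1
C(P) = 1
m(c) = -2 + c
t(l) = -3 (t(l) = -3 + (0*l + 0) = -3 + (0 + 0) = -3 + 0 = -3)
(t(10)*C(3))*m(8) = (-3*1)*(-2 + 8) = -3*6 = -18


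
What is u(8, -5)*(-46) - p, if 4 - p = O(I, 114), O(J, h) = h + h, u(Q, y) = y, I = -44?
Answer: 454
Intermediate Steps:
O(J, h) = 2*h
p = -224 (p = 4 - 2*114 = 4 - 1*228 = 4 - 228 = -224)
u(8, -5)*(-46) - p = -5*(-46) - 1*(-224) = 230 + 224 = 454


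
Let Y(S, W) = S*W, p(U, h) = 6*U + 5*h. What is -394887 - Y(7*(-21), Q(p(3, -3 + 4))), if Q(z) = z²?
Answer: -317124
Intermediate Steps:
p(U, h) = 5*h + 6*U
-394887 - Y(7*(-21), Q(p(3, -3 + 4))) = -394887 - 7*(-21)*(5*(-3 + 4) + 6*3)² = -394887 - (-147)*(5*1 + 18)² = -394887 - (-147)*(5 + 18)² = -394887 - (-147)*23² = -394887 - (-147)*529 = -394887 - 1*(-77763) = -394887 + 77763 = -317124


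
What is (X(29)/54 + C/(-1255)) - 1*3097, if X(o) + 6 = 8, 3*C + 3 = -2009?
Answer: -104922482/33885 ≈ -3096.4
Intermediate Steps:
C = -2012/3 (C = -1 + (⅓)*(-2009) = -1 - 2009/3 = -2012/3 ≈ -670.67)
X(o) = 2 (X(o) = -6 + 8 = 2)
(X(29)/54 + C/(-1255)) - 1*3097 = (2/54 - 2012/3/(-1255)) - 1*3097 = (2*(1/54) - 2012/3*(-1/1255)) - 3097 = (1/27 + 2012/3765) - 3097 = 19363/33885 - 3097 = -104922482/33885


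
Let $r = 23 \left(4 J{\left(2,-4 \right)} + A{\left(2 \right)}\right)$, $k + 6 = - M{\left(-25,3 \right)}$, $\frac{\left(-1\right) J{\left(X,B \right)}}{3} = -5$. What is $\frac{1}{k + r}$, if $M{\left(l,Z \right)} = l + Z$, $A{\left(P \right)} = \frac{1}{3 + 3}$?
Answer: $\frac{6}{8399} \approx 0.00071437$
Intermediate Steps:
$J{\left(X,B \right)} = 15$ ($J{\left(X,B \right)} = \left(-3\right) \left(-5\right) = 15$)
$A{\left(P \right)} = \frac{1}{6}$
$M{\left(l,Z \right)} = Z + l$
$k = 16$ ($k = -6 - \left(3 - 25\right) = -6 - -22 = -6 + 22 = 16$)
$r = \frac{8303}{6}$ ($r = 23 \left(4 \cdot 15 + \frac{1}{6}\right) = 23 \left(60 + \frac{1}{6}\right) = 23 \cdot \frac{361}{6} = \frac{8303}{6} \approx 1383.8$)
$\frac{1}{k + r} = \frac{1}{16 + \frac{8303}{6}} = \frac{1}{\frac{8399}{6}} = \frac{6}{8399}$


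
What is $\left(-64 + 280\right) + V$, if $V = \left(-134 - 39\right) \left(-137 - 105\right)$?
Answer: $42082$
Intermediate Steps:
$V = 41866$ ($V = \left(-173\right) \left(-242\right) = 41866$)
$\left(-64 + 280\right) + V = \left(-64 + 280\right) + 41866 = 216 + 41866 = 42082$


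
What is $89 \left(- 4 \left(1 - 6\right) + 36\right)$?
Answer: $4984$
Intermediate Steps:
$89 \left(- 4 \left(1 - 6\right) + 36\right) = 89 \left(\left(-4\right) \left(-5\right) + 36\right) = 89 \left(20 + 36\right) = 89 \cdot 56 = 4984$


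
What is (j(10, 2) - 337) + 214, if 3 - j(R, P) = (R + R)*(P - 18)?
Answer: 200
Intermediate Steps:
j(R, P) = 3 - 2*R*(-18 + P) (j(R, P) = 3 - (R + R)*(P - 18) = 3 - 2*R*(-18 + P))
(j(10, 2) - 337) + 214 = ((3 + 36*10 - 2*2*10) - 337) + 214 = ((3 + 360 - 40) - 337) + 214 = (323 - 337) + 214 = -14 + 214 = 200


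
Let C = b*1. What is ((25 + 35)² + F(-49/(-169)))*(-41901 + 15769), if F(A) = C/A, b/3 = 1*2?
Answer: -4636182648/49 ≈ -9.4616e+7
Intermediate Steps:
b = 6 (b = 3*(1*2) = 3*2 = 6)
C = 6 (C = 6*1 = 6)
F(A) = 6/A
((25 + 35)² + F(-49/(-169)))*(-41901 + 15769) = ((25 + 35)² + 6/((-49/(-169))))*(-41901 + 15769) = (60² + 6/((-49*(-1/169))))*(-26132) = (3600 + 6/(49/169))*(-26132) = (3600 + 6*(169/49))*(-26132) = (3600 + 1014/49)*(-26132) = (177414/49)*(-26132) = -4636182648/49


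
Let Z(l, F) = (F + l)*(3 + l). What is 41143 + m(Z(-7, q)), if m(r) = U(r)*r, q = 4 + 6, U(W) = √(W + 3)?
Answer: 41143 - 36*I ≈ 41143.0 - 36.0*I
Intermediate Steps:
U(W) = √(3 + W)
q = 10
Z(l, F) = (3 + l)*(F + l)
m(r) = r*√(3 + r) (m(r) = √(3 + r)*r = r*√(3 + r))
41143 + m(Z(-7, q)) = 41143 + ((-7)² + 3*10 + 3*(-7) + 10*(-7))*√(3 + ((-7)² + 3*10 + 3*(-7) + 10*(-7))) = 41143 + (49 + 30 - 21 - 70)*√(3 + (49 + 30 - 21 - 70)) = 41143 - 12*√(3 - 12) = 41143 - 36*I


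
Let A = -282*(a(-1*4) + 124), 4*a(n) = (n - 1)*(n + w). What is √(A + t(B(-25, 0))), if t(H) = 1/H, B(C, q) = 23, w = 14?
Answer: 2*I*√4158331/23 ≈ 177.32*I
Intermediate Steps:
a(n) = (-1 + n)*(14 + n)/4 (a(n) = ((n - 1)*(n + 14))/4 = ((-1 + n)*(14 + n))/4 = (-1 + n)*(14 + n)/4)
A = -31443 (A = -282*((-7/2 + (-1*4)²/4 + 13*(-1*4)/4) + 124) = -282*((-7/2 + (¼)*(-4)² + (13/4)*(-4)) + 124) = -282*((-7/2 + (¼)*16 - 13) + 124) = -282*((-7/2 + 4 - 13) + 124) = -282*(-25/2 + 124) = -282*223/2 = -31443)
√(A + t(B(-25, 0))) = √(-31443 + 1/23) = √(-723188/23) = 2*I*√4158331/23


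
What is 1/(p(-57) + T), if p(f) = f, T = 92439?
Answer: 1/92382 ≈ 1.0825e-5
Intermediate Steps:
1/(p(-57) + T) = 1/(-57 + 92439) = 1/92382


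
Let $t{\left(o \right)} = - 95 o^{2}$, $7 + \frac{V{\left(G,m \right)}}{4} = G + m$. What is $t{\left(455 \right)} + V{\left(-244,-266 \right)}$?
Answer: $-19669443$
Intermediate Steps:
$V{\left(G,m \right)} = -28 + 4 G + 4 m$ ($V{\left(G,m \right)} = -28 + 4 \left(G + m\right) = -28 + \left(4 G + 4 m\right) = -28 + 4 G + 4 m$)
$t{\left(455 \right)} + V{\left(-244,-266 \right)} = - 95 \cdot 455^{2} + \left(-28 + 4 \left(-244\right) + 4 \left(-266\right)\right) = \left(-95\right) 207025 - 2068 = -19667375 - 2068 = -19669443$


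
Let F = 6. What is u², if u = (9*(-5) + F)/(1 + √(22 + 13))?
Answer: 13689/289 - 1521*√35/578 ≈ 31.799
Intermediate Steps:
u = -39/(1 + √35) (u = (9*(-5) + 6)/(1 + √(22 + 13)) = (-45 + 6)/(1 + √35) = -39/(1 + √35) ≈ -5.6390)
u² = (39/34 - 39*√35/34)²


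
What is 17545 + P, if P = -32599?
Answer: -15054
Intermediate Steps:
17545 + P = 17545 - 32599 = -15054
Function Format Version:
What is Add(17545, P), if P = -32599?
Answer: -15054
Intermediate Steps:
Add(17545, P) = Add(17545, -32599) = -15054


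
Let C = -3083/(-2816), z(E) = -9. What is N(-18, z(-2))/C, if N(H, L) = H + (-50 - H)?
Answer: -140800/3083 ≈ -45.670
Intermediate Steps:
N(H, L) = -50
C = 3083/2816 (C = -3083*(-1/2816) = 3083/2816 ≈ 1.0948)
N(-18, z(-2))/C = -50/3083/2816 = -50*2816/3083 = -140800/3083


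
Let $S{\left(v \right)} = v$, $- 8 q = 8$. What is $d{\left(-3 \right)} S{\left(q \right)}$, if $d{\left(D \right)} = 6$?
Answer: $-6$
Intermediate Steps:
$q = -1$ ($q = \left(- \frac{1}{8}\right) 8 = -1$)
$d{\left(-3 \right)} S{\left(q \right)} = 6 \left(-1\right) = -6$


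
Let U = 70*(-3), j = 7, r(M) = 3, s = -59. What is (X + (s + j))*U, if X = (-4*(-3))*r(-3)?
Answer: 3360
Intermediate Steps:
X = 36 (X = -4*(-3)*3 = 12*3 = 36)
U = -210
(X + (s + j))*U = (36 + (-59 + 7))*(-210) = (36 - 52)*(-210) = -16*(-210) = 3360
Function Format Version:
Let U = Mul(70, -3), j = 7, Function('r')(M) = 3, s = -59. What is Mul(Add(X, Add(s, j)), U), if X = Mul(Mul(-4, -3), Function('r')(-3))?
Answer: 3360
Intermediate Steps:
X = 36 (X = Mul(Mul(-4, -3), 3) = Mul(12, 3) = 36)
U = -210
Mul(Add(X, Add(s, j)), U) = Mul(Add(36, Add(-59, 7)), -210) = Mul(Add(36, -52), -210) = Mul(-16, -210) = 3360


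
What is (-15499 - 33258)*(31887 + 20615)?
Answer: -2559840014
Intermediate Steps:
(-15499 - 33258)*(31887 + 20615) = -48757*52502 = -2559840014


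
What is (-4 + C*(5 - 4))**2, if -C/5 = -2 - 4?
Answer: 676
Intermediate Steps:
C = 30 (C = -5*(-2 - 4) = -5*(-6) = 30)
(-4 + C*(5 - 4))**2 = (-4 + 30*(5 - 4))**2 = (-4 + 30*1)**2 = (-4 + 30)**2 = 26**2 = 676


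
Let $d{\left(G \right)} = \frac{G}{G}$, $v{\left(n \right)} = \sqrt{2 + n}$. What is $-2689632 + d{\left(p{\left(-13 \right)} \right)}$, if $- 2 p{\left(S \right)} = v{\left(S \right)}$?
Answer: $-2689631$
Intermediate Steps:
$p{\left(S \right)} = - \frac{\sqrt{2 + S}}{2}$
$d{\left(G \right)} = 1$
$-2689632 + d{\left(p{\left(-13 \right)} \right)} = -2689632 + 1 = -2689631$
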